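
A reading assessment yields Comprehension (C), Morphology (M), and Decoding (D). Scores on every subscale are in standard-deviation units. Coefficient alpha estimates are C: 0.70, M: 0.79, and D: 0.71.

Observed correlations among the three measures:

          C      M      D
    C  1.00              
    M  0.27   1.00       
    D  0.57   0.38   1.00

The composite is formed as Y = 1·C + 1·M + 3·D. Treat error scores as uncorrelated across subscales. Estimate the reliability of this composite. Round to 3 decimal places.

0.819

Var(Y) = 1 + 1 + 3² + 2·[0.27 + 3·0.57 + 3·0.38] = 11 + 6.24 = 17.24.
With uncorrelated errors the cross-covariances are all true-score covariance, so they carry over unchanged; only the diagonal terms shrink to ρᵢσᵢ².
True-score variance = [0.70 + 0.79 + 3²·0.71] + 6.24 = 7.88 + 6.24 = 14.12.
Reliability = 14.12 / 17.24 = 0.819.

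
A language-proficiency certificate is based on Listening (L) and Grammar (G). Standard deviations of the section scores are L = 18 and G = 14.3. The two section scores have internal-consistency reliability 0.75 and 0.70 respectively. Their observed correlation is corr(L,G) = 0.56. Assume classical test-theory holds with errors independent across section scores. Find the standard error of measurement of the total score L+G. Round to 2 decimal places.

11.93

Var(total) = 528.49 + 288.288 = 816.778.
True-score variance = 386.143 + 288.288 = 674.431, so reliability = 0.8257.
Error variance = 816.778 − 674.431 = 142.347; SEM = √142.347 = 11.93.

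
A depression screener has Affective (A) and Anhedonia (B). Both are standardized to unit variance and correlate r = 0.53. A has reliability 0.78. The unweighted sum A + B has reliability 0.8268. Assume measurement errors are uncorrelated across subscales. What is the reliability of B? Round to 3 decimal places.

0.690

Var(A+B) = 2 + 2·0.53 = 3.060.
True-score variance = ρ_A + ρ_B + 2·0.53, so 0.8268 = (0.78 + ρ_B + 1.06) / 3.060.
ρ_B = 0.8268·3.060 − 0.78 − 1.06 = 0.690.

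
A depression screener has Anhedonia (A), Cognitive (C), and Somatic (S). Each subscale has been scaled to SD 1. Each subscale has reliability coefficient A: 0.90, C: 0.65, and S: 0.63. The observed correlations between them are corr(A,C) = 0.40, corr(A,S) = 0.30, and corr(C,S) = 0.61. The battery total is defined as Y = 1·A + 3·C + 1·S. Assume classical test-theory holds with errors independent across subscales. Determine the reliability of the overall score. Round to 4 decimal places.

0.7950

Var(Y) = 1 + 3² + 1 + 2·[3·0.40 + 0.30 + 3·0.61] = 11 + 6.66 = 17.66.
With uncorrelated errors the cross-covariances are all true-score covariance, so they carry over unchanged; only the diagonal terms shrink to ρᵢσᵢ².
True-score variance = [0.90 + 3²·0.65 + 0.63] + 6.66 = 7.38 + 6.66 = 14.04.
Reliability = 14.04 / 17.66 = 0.7950.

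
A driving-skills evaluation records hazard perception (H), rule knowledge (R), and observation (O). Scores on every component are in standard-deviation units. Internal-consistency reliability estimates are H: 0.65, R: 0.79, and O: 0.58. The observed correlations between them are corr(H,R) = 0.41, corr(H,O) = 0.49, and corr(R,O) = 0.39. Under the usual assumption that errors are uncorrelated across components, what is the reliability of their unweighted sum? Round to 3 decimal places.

0.824

Var(H+R+O) = 3 + 2·[0.41 + 0.49 + 0.39] = 3 + 2.58 = 5.58.
With uncorrelated errors the cross-covariances are all true-score covariance, so they carry over unchanged; only the diagonal terms shrink to ρᵢσᵢ².
True-score variance = [0.65 + 0.79 + 0.58] + 2.58 = 2.02 + 2.58 = 4.6.
Reliability = 4.6 / 5.58 = 0.824.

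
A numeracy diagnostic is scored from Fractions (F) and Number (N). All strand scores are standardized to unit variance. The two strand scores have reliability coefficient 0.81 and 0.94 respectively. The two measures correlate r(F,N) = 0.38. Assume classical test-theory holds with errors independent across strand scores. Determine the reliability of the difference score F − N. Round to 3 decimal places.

Var(F−N) = 1 + 1 − 2·0.38 = 2 − 0.76 = 1.24.
With uncorrelated errors the cross-covariances are all true-score covariance, so they carry over unchanged; only the diagonal terms shrink to ρᵢσᵢ².
True-score variance = [0.81 + 0.94] − 0.76 = 1.75 − 0.76 = 0.99.
Reliability = 0.99 / 1.24 = 0.798.

0.798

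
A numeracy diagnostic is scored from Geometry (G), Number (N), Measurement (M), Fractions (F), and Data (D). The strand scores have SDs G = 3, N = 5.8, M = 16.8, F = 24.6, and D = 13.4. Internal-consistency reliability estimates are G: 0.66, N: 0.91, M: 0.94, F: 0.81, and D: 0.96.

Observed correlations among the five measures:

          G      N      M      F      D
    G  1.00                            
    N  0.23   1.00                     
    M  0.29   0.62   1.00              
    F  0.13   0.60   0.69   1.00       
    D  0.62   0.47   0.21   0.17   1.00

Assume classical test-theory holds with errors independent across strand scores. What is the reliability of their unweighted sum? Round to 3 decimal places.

Var(G+N+M+F+D) = 3² + 5.8² + 16.8² + 24.6² + 13.4² + 2·[3·5.8·0.23 + 3·16.8·0.29 + 3·24.6·0.13 + 3·13.4·0.62 + 5.8·16.8·0.62 + 5.8·24.6·0.60 + 5.8·13.4·0.47 + 16.8·24.6·0.69 + 16.8·13.4·0.21 + 24.6·13.4·0.17] = 1109.6 + 1248.32 = 2357.92.
Because errors are independent across components, Cov(Tᵢ,Tⱼ) = Cov(Xᵢ,Xⱼ); the off-diagonal part of the true-score variance is the same as above.
True-score variance = [3²·0.66 + 5.8²·0.91 + 16.8²·0.94 + 24.6²·0.81 + 13.4²·0.96] + 1248.32 = 964.415 + 1248.32 = 2212.74.
Reliability = 2212.74 / 2357.92 = 0.938.

0.938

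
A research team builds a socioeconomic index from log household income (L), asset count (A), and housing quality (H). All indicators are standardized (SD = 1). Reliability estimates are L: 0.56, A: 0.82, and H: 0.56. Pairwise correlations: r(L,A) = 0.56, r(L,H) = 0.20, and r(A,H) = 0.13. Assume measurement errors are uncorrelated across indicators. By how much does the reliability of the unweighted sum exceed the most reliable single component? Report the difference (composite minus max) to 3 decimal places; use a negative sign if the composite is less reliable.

Var(sum) = 3 + 1.78 = 4.78; true-score variance = 1.94 + 1.78 = 3.72; composite reliability = 0.7782.
Max component reliability = 0.8200.
Difference = 0.7782 − 0.8200 = -0.042.

-0.042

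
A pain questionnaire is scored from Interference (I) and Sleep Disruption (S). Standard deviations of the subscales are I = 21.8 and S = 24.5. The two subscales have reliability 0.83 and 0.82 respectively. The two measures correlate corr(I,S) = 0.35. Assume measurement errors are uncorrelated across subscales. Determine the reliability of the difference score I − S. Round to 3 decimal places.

Var(I−S) = 21.8² + 24.5² − 2·21.8·24.5·0.35 = 1075.49 − 373.87 = 701.62.
With uncorrelated errors the cross-covariances are all true-score covariance, so they carry over unchanged; only the diagonal terms shrink to ρᵢσᵢ².
True-score variance = [21.8²·0.83 + 24.5²·0.82] − 373.87 = 886.654 − 373.87 = 512.784.
Reliability = 512.784 / 701.62 = 0.731.

0.731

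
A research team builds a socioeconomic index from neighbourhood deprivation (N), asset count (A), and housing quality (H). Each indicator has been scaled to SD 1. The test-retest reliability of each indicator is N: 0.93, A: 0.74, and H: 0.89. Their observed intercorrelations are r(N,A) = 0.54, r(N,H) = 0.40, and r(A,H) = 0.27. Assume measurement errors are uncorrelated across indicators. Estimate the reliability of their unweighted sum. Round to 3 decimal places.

0.919

Var(N+A+H) = 3 + 2·[0.54 + 0.40 + 0.27] = 3 + 2.42 = 5.42.
Because errors are independent across components, Cov(Tᵢ,Tⱼ) = Cov(Xᵢ,Xⱼ); the off-diagonal part of the true-score variance is the same as above.
True-score variance = [0.93 + 0.74 + 0.89] + 2.42 = 2.56 + 2.42 = 4.98.
Reliability = 4.98 / 5.42 = 0.919.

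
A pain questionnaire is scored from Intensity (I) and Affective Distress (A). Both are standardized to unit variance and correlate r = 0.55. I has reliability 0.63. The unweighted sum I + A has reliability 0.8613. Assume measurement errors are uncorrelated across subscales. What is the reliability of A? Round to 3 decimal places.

Var(I+A) = 2 + 2·0.55 = 3.100.
True-score variance = ρ_I + ρ_A + 2·0.55, so 0.8613 = (0.63 + ρ_A + 1.10) / 3.100.
ρ_A = 0.8613·3.100 − 0.63 − 1.10 = 0.940.

0.940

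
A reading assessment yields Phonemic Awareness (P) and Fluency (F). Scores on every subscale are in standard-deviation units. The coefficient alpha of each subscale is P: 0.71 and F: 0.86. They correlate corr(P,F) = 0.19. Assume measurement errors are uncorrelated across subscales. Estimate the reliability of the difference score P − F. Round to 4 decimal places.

Var(P−F) = 1 + 1 − 2·0.19 = 2 − 0.38 = 1.62.
Because errors are independent across components, Cov(Tᵢ,Tⱼ) = Cov(Xᵢ,Xⱼ); the off-diagonal part of the true-score variance is the same as above.
True-score variance = [0.71 + 0.86] − 0.38 = 1.57 − 0.38 = 1.19.
Reliability = 1.19 / 1.62 = 0.7346.

0.7346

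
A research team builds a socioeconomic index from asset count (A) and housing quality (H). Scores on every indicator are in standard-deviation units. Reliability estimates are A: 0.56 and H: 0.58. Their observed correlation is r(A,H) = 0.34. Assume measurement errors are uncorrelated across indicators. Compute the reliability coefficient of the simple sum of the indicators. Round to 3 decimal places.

0.679

Var(A+H) = 2 + 2·[0.34] = 2 + 0.68 = 2.68.
Because errors are independent across components, Cov(Tᵢ,Tⱼ) = Cov(Xᵢ,Xⱼ); the off-diagonal part of the true-score variance is the same as above.
True-score variance = [0.56 + 0.58] + 0.68 = 1.14 + 0.68 = 1.82.
Reliability = 1.82 / 2.68 = 0.679.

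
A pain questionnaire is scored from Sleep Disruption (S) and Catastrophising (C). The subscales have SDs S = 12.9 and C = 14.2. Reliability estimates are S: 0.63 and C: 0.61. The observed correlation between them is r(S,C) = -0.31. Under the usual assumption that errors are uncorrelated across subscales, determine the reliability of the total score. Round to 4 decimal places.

0.4490

Var(S+C) = 12.9² + 14.2² + 2·[12.9·14.2·(-0.31)] = 368.05 − 113.572 = 254.478.
With uncorrelated errors the cross-covariances are all true-score covariance, so they carry over unchanged; only the diagonal terms shrink to ρᵢσᵢ².
True-score variance = [12.9²·0.63 + 14.2²·0.61] − 113.572 = 227.839 − 113.572 = 114.267.
Reliability = 114.267 / 254.478 = 0.4490.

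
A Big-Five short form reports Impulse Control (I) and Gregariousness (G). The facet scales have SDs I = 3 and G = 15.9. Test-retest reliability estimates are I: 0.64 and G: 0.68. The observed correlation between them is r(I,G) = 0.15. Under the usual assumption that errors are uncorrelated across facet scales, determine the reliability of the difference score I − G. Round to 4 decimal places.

0.6600

Var(I−G) = 3² + 15.9² − 2·3·15.9·0.15 = 261.81 − 14.31 = 247.5.
Under uncorrelated errors the observed covariances equal the true-score covariances, so only the own-variance terms attenuate.
True-score variance = [3²·0.64 + 15.9²·0.68] − 14.31 = 177.671 − 14.31 = 163.361.
Reliability = 163.361 / 247.5 = 0.6600.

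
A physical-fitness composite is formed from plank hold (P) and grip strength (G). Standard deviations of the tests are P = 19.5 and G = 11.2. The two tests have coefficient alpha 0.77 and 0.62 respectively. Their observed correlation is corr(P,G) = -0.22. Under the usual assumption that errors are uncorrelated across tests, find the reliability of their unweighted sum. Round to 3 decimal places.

0.670

Var(P+G) = 19.5² + 11.2² + 2·[19.5·11.2·(-0.22)] = 505.69 − 96.096 = 409.594.
Under uncorrelated errors the observed covariances equal the true-score covariances, so only the own-variance terms attenuate.
True-score variance = [19.5²·0.77 + 11.2²·0.62] − 96.096 = 370.565 − 96.096 = 274.469.
Reliability = 274.469 / 409.594 = 0.670.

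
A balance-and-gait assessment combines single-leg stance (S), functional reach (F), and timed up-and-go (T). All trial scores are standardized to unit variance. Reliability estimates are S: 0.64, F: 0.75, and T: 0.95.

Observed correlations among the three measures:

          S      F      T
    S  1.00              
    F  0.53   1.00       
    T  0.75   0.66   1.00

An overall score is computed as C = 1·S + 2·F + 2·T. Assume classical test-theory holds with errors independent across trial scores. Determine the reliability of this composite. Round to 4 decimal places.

Var(C) = 1 + 2² + 2² + 2·[2·0.53 + 2·0.75 + 4·0.66] = 9 + 10.4 = 19.4.
Under uncorrelated errors the observed covariances equal the true-score covariances, so only the own-variance terms attenuate.
True-score variance = [0.64 + 2²·0.75 + 2²·0.95] + 10.4 = 7.44 + 10.4 = 17.84.
Reliability = 17.84 / 19.4 = 0.9196.

0.9196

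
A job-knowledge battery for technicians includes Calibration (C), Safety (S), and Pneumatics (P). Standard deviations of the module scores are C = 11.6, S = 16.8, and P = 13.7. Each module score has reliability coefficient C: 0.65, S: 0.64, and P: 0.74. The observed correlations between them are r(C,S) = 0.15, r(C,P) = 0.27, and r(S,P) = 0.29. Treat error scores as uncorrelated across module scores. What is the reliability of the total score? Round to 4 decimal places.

0.7761

Var(C+S+P) = 11.6² + 16.8² + 13.7² + 2·[11.6·16.8·0.15 + 11.6·13.7·0.27 + 16.8·13.7·0.29] = 604.49 + 277.774 = 882.264.
Because errors are independent across components, Cov(Tᵢ,Tⱼ) = Cov(Xᵢ,Xⱼ); the off-diagonal part of the true-score variance is the same as above.
True-score variance = [11.6²·0.65 + 16.8²·0.64 + 13.7²·0.74] + 277.774 = 406.988 + 277.774 = 684.762.
Reliability = 684.762 / 882.264 = 0.7761.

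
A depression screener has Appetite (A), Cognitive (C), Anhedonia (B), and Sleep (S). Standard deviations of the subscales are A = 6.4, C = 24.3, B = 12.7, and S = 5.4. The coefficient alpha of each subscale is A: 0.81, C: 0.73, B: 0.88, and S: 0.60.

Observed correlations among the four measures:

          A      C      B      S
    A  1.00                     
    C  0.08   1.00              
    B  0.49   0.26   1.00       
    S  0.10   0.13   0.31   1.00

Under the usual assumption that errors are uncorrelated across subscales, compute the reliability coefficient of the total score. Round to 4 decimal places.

0.8306

Var(A+C+B+S) = 6.4² + 24.3² + 12.7² + 5.4² + 2·[6.4·24.3·0.08 + 6.4·12.7·0.49 + 6.4·5.4·0.10 + 24.3·12.7·0.26 + 24.3·5.4·0.13 + 12.7·5.4·0.31] = 821.9 + 348.564 = 1170.46.
With uncorrelated errors the cross-covariances are all true-score covariance, so they carry over unchanged; only the diagonal terms shrink to ρᵢσᵢ².
True-score variance = [6.4²·0.81 + 24.3²·0.73 + 12.7²·0.88 + 5.4²·0.60] + 348.564 = 623.667 + 348.564 = 972.23.
Reliability = 972.23 / 1170.46 = 0.8306.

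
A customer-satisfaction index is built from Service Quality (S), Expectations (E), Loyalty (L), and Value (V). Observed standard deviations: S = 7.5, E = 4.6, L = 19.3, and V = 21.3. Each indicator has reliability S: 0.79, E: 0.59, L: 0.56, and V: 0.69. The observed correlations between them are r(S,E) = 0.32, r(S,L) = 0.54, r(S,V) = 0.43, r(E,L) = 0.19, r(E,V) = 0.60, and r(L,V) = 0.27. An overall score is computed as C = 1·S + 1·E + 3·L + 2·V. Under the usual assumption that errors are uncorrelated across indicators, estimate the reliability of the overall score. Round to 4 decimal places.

Var(C) = 7.5² + 4.6² + 3²·19.3² + 2²·21.3² + 2·[7.5·4.6·0.32 + 3·7.5·19.3·0.54 + 2·7.5·21.3·0.43 + 3·4.6·19.3·0.19 + 2·4.6·21.3·0.60 + 6·19.3·21.3·0.27] = 5244.58 + 2434.13 = 7678.71.
Because errors are independent across components, Cov(Tᵢ,Tⱼ) = Cov(Xᵢ,Xⱼ); the off-diagonal part of the true-score variance is the same as above.
True-score variance = [7.5²·0.79 + 4.6²·0.59 + 3²·19.3²·0.56 + 2²·21.3²·0.69] + 2434.13 = 3186.46 + 2434.13 = 5620.59.
Reliability = 5620.59 / 7678.71 = 0.7320.

0.7320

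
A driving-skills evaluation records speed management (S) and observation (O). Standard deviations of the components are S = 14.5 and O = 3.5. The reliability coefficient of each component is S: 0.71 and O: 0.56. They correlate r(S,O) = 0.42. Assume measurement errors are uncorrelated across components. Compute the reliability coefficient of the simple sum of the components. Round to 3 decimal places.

Var(S+O) = 14.5² + 3.5² + 2·[14.5·3.5·0.42] = 222.5 + 42.63 = 265.13.
Under uncorrelated errors the observed covariances equal the true-score covariances, so only the own-variance terms attenuate.
True-score variance = [14.5²·0.71 + 3.5²·0.56] + 42.63 = 156.138 + 42.63 = 198.768.
Reliability = 198.768 / 265.13 = 0.750.

0.750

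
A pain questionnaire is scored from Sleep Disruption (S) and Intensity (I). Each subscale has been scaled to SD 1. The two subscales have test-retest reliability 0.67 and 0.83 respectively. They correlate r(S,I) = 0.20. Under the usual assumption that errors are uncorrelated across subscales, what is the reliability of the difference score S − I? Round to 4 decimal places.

0.6875

Var(S−I) = 1 + 1 − 2·0.20 = 2 − 0.4 = 1.6.
Because errors are independent across components, Cov(Tᵢ,Tⱼ) = Cov(Xᵢ,Xⱼ); the off-diagonal part of the true-score variance is the same as above.
True-score variance = [0.67 + 0.83] − 0.4 = 1.5 − 0.4 = 1.1.
Reliability = 1.1 / 1.6 = 0.6875.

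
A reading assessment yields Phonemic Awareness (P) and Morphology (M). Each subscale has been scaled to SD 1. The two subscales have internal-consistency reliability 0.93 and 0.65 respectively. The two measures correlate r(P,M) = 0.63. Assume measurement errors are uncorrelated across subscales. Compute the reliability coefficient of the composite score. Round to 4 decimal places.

0.8712

Var(P+M) = 2 + 2·[0.63] = 2 + 1.26 = 3.26.
Because errors are independent across components, Cov(Tᵢ,Tⱼ) = Cov(Xᵢ,Xⱼ); the off-diagonal part of the true-score variance is the same as above.
True-score variance = [0.93 + 0.65] + 1.26 = 1.58 + 1.26 = 2.84.
Reliability = 2.84 / 3.26 = 0.8712.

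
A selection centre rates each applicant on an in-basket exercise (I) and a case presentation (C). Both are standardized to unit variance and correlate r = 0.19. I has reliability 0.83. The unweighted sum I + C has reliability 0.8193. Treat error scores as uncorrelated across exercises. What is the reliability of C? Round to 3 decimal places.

0.740

Var(I+C) = 2 + 2·0.19 = 2.380.
True-score variance = ρ_I + ρ_C + 2·0.19, so 0.8193 = (0.83 + ρ_C + 0.38) / 2.380.
ρ_C = 0.8193·2.380 − 0.83 − 0.38 = 0.740.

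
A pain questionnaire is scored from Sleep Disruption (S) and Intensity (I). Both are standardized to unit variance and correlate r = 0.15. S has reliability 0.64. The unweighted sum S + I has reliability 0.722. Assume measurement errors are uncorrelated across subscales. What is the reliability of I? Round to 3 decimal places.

Var(S+I) = 2 + 2·0.15 = 2.300.
True-score variance = ρ_S + ρ_I + 2·0.15, so 0.722 = (0.64 + ρ_I + 0.30) / 2.300.
ρ_I = 0.722·2.300 − 0.64 − 0.30 = 0.721.

0.721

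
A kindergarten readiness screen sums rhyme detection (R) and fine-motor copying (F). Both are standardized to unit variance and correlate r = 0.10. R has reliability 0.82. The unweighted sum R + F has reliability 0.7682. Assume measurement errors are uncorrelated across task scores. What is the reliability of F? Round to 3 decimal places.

0.670

Var(R+F) = 2 + 2·0.10 = 2.200.
True-score variance = ρ_R + ρ_F + 2·0.10, so 0.7682 = (0.82 + ρ_F + 0.20) / 2.200.
ρ_F = 0.7682·2.200 − 0.82 − 0.20 = 0.670.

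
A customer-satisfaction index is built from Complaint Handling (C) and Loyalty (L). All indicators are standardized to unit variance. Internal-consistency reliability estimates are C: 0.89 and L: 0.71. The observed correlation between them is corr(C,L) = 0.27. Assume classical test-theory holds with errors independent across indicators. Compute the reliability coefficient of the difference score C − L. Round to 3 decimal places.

Var(C−L) = 1 + 1 − 2·0.27 = 2 − 0.54 = 1.46.
Because errors are independent across components, Cov(Tᵢ,Tⱼ) = Cov(Xᵢ,Xⱼ); the off-diagonal part of the true-score variance is the same as above.
True-score variance = [0.89 + 0.71] − 0.54 = 1.6 − 0.54 = 1.06.
Reliability = 1.06 / 1.46 = 0.726.

0.726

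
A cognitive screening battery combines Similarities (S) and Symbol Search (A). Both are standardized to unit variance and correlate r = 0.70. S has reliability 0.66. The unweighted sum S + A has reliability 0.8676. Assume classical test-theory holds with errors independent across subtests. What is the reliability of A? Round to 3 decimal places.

Var(S+A) = 2 + 2·0.70 = 3.400.
True-score variance = ρ_S + ρ_A + 2·0.70, so 0.8676 = (0.66 + ρ_A + 1.40) / 3.400.
ρ_A = 0.8676·3.400 − 0.66 − 1.40 = 0.890.

0.890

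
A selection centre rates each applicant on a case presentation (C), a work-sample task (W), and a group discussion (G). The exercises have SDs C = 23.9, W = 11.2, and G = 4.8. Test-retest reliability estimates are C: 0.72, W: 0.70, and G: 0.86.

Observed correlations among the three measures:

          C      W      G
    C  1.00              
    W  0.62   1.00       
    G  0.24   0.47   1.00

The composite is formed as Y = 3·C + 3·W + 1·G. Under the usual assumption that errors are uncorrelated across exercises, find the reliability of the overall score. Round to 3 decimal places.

Var(Y) = 3²·23.9² + 3²·11.2² + 4.8² + 2·[9·23.9·11.2·0.62 + 3·23.9·4.8·0.24 + 3·11.2·4.8·0.47] = 6292.89 + 3304.11 = 9597.
Because errors are independent across components, Cov(Tᵢ,Tⱼ) = Cov(Xᵢ,Xⱼ); the off-diagonal part of the true-score variance is the same as above.
True-score variance = [3²·23.9²·0.72 + 3²·11.2²·0.70 + 4.8²·0.86] + 3304.11 = 4511.53 + 3304.11 = 7815.64.
Reliability = 7815.64 / 9597 = 0.814.

0.814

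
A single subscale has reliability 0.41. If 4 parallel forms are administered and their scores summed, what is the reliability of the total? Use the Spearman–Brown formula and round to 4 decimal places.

ρ_k = kρ / (1 + (k−1)ρ) = 4·0.41 / (1 + 3·0.41) = 1.640 / 2.230 = 0.7354.

0.7354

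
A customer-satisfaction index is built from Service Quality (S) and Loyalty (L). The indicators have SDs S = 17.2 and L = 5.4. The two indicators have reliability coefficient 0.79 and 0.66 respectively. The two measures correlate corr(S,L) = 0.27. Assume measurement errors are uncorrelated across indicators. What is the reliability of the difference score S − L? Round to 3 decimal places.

0.738

Var(S−L) = 17.2² + 5.4² − 2·17.2·5.4·0.27 = 325 − 50.1552 = 274.845.
With uncorrelated errors the cross-covariances are all true-score covariance, so they carry over unchanged; only the diagonal terms shrink to ρᵢσᵢ².
True-score variance = [17.2²·0.79 + 5.4²·0.66] − 50.1552 = 252.959 − 50.1552 = 202.804.
Reliability = 202.804 / 274.845 = 0.738.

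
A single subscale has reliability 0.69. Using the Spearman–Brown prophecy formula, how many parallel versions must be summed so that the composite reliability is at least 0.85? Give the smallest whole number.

3

k ≥ ρ*(1−ρ₁)/(ρ₁(1−ρ*)) = 0.85·0.31 / (0.69·0.15) = 2.546.
Smallest integer k = 3.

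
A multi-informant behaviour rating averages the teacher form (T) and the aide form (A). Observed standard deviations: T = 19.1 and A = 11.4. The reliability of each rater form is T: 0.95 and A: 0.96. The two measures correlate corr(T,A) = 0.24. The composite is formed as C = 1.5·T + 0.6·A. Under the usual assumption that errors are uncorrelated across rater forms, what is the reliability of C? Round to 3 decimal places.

Var(C) = 1.5²·19.1² + 0.6²·11.4² + 2·[0.9·19.1·11.4·0.24] = 867.608 + 94.0637 = 961.672.
Because errors are independent across components, Cov(Tᵢ,Tⱼ) = Cov(Xᵢ,Xⱼ); the off-diagonal part of the true-score variance is the same as above.
True-score variance = [1.5²·19.1²·0.95 + 0.6²·11.4²·0.96] + 94.0637 = 824.696 + 94.0637 = 918.759.
Reliability = 918.759 / 961.672 = 0.955.

0.955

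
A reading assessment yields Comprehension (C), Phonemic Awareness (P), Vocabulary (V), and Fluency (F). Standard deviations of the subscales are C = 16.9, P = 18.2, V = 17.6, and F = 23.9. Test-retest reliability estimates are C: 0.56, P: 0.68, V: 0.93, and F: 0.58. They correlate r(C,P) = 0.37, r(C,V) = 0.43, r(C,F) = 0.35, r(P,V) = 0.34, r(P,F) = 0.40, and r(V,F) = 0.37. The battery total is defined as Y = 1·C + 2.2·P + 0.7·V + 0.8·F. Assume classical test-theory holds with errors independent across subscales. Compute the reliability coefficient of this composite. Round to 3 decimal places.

Var(Y) = 16.9² + 2.2²·18.2² + 0.7²·17.6² + 0.8²·23.9² + 2·[2.2·16.9·18.2·0.37 + 0.7·16.9·17.6·0.43 + 0.8·16.9·23.9·0.35 + 1.54·18.2·17.6·0.34 + 1.76·18.2·23.9·0.40 + 0.56·17.6·23.9·0.37] = 2406.17 + 2028.19 = 4434.36.
With uncorrelated errors the cross-covariances are all true-score covariance, so they carry over unchanged; only the diagonal terms shrink to ρᵢσᵢ².
True-score variance = [16.9²·0.56 + 2.2²·18.2²·0.68 + 0.7²·17.6²·0.93 + 0.8²·23.9²·0.58] + 2028.19 = 1603.31 + 2028.19 = 3631.5.
Reliability = 3631.5 / 4434.36 = 0.819.

0.819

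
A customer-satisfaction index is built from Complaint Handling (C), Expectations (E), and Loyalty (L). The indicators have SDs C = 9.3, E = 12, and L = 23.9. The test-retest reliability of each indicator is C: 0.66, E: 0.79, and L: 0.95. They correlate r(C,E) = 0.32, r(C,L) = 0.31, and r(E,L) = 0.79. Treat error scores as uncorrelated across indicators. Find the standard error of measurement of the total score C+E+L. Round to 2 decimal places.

Var(total) = 801.7 + 662.375 = 1464.08.
True-score variance = 713.493 + 662.375 = 1375.87, so reliability = 0.9398.
Error variance = 1464.08 − 1375.87 = 88.2071; SEM = √88.2071 = 9.39.

9.39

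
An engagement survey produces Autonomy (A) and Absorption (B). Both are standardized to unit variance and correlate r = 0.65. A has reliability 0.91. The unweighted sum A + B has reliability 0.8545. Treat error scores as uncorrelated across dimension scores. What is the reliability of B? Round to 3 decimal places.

0.610

Var(A+B) = 2 + 2·0.65 = 3.300.
True-score variance = ρ_A + ρ_B + 2·0.65, so 0.8545 = (0.91 + ρ_B + 1.30) / 3.300.
ρ_B = 0.8545·3.300 − 0.91 − 1.30 = 0.610.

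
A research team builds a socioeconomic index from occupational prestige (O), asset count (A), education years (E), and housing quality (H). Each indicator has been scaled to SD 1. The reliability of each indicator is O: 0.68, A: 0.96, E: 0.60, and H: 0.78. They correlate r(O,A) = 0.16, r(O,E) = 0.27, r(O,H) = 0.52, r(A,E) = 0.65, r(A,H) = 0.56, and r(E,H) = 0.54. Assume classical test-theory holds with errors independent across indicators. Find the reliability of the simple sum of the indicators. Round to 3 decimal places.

Var(O+A+E+H) = 4 + 2·[0.16 + 0.27 + 0.52 + 0.65 + 0.56 + 0.54] = 4 + 5.4 = 9.4.
With uncorrelated errors the cross-covariances are all true-score covariance, so they carry over unchanged; only the diagonal terms shrink to ρᵢσᵢ².
True-score variance = [0.68 + 0.96 + 0.60 + 0.78] + 5.4 = 3.02 + 5.4 = 8.42.
Reliability = 8.42 / 9.4 = 0.896.

0.896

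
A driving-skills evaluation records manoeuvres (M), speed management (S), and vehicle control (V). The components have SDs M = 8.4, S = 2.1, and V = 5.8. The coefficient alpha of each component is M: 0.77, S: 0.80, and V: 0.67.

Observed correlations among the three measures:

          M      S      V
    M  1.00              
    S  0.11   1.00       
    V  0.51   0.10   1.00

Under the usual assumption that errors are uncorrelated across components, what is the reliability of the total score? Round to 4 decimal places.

Var(M+S+V) = 8.4² + 2.1² + 5.8² + 2·[8.4·2.1·0.11 + 8.4·5.8·0.51 + 2.1·5.8·0.10] = 108.61 + 56.0112 = 164.621.
Under uncorrelated errors the observed covariances equal the true-score covariances, so only the own-variance terms attenuate.
True-score variance = [8.4²·0.77 + 2.1²·0.80 + 5.8²·0.67] + 56.0112 = 80.398 + 56.0112 = 136.409.
Reliability = 136.409 / 164.621 = 0.8286.

0.8286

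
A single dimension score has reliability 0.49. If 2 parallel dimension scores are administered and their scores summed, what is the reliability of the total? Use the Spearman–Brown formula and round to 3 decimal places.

ρ_k = kρ / (1 + (k−1)ρ) = 2·0.49 / (1 + 1·0.49) = 0.980 / 1.490 = 0.658.

0.658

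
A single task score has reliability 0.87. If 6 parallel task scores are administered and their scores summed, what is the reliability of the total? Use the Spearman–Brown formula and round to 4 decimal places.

0.9757

ρ_k = kρ / (1 + (k−1)ρ) = 6·0.87 / (1 + 5·0.87) = 5.220 / 5.350 = 0.9757.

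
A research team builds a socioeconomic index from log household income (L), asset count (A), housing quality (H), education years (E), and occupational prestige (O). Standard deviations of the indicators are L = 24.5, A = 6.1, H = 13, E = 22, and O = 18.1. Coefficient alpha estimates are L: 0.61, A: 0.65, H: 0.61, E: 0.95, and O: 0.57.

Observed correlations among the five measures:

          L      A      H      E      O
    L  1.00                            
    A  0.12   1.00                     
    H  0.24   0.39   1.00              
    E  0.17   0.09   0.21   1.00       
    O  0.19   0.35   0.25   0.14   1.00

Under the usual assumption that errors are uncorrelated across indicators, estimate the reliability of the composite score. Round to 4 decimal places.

0.8210

Var(L+A+H+E+O) = 24.5² + 6.1² + 13² + 22² + 18.1² + 2·[24.5·6.1·0.12 + 24.5·13·0.24 + 24.5·22·0.17 + 24.5·18.1·0.19 + 6.1·13·0.39 + 6.1·22·0.09 + 6.1·18.1·0.35 + 13·22·0.21 + 13·18.1·0.25 + 22·18.1·0.14] = 1618.07 + 1053.08 = 2671.15.
With uncorrelated errors the cross-covariances are all true-score covariance, so they carry over unchanged; only the diagonal terms shrink to ρᵢσᵢ².
True-score variance = [24.5²·0.61 + 6.1²·0.65 + 13²·0.61 + 22²·0.95 + 18.1²·0.57] + 1053.08 = 1139.97 + 1053.08 = 2193.05.
Reliability = 2193.05 / 2671.15 = 0.8210.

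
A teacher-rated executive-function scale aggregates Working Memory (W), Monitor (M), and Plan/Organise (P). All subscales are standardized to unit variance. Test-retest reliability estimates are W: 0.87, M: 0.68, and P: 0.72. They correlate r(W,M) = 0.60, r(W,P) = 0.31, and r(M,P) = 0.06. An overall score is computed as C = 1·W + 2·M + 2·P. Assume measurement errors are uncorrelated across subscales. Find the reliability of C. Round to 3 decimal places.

0.807

Var(C) = 1 + 2² + 2² + 2·[2·0.60 + 2·0.31 + 4·0.06] = 9 + 4.12 = 13.12.
With uncorrelated errors the cross-covariances are all true-score covariance, so they carry over unchanged; only the diagonal terms shrink to ρᵢσᵢ².
True-score variance = [0.87 + 2²·0.68 + 2²·0.72] + 4.12 = 6.47 + 4.12 = 10.59.
Reliability = 10.59 / 13.12 = 0.807.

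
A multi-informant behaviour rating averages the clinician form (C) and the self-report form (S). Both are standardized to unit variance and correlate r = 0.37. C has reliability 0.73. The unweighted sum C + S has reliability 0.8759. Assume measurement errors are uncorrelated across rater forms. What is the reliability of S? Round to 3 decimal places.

Var(C+S) = 2 + 2·0.37 = 2.740.
True-score variance = ρ_C + ρ_S + 2·0.37, so 0.8759 = (0.73 + ρ_S + 0.74) / 2.740.
ρ_S = 0.8759·2.740 − 0.73 − 0.74 = 0.930.

0.930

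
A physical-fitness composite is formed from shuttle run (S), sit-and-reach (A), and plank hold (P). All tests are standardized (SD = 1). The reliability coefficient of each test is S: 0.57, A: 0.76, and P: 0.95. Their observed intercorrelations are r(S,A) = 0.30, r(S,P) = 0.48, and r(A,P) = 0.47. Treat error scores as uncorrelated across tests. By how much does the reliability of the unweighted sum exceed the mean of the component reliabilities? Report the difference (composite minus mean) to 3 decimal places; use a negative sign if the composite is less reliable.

0.109

Var(sum) = 3 + 2.5 = 5.5; true-score variance = 2.28 + 2.5 = 4.78; composite reliability = 0.8691.
Mean component reliability = 0.7600.
Difference = 0.8691 − 0.7600 = 0.109.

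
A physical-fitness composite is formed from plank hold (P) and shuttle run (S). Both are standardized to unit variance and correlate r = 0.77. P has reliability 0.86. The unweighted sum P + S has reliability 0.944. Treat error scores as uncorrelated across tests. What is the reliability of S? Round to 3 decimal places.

0.942

Var(P+S) = 2 + 2·0.77 = 3.540.
True-score variance = ρ_P + ρ_S + 2·0.77, so 0.944 = (0.86 + ρ_S + 1.54) / 3.540.
ρ_S = 0.944·3.540 − 0.86 − 1.54 = 0.942.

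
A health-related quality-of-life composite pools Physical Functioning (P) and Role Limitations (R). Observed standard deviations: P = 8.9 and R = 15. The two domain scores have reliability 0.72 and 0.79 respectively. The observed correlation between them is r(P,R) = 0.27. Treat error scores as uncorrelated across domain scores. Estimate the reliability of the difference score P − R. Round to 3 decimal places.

Var(P−R) = 8.9² + 15² − 2·8.9·15·0.27 = 304.21 − 72.09 = 232.12.
Under uncorrelated errors the observed covariances equal the true-score covariances, so only the own-variance terms attenuate.
True-score variance = [8.9²·0.72 + 15²·0.79] − 72.09 = 234.781 − 72.09 = 162.691.
Reliability = 162.691 / 232.12 = 0.701.

0.701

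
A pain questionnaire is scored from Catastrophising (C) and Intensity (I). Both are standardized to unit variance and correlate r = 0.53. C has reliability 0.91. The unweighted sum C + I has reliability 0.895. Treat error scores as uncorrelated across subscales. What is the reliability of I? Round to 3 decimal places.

Var(C+I) = 2 + 2·0.53 = 3.060.
True-score variance = ρ_C + ρ_I + 2·0.53, so 0.895 = (0.91 + ρ_I + 1.06) / 3.060.
ρ_I = 0.895·3.060 − 0.91 − 1.06 = 0.769.

0.769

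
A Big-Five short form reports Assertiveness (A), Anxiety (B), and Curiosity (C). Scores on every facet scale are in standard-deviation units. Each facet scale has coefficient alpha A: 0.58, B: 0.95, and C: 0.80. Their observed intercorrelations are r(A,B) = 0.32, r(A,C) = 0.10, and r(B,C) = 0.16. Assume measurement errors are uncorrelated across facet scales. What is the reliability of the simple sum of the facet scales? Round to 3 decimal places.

Var(A+B+C) = 3 + 2·[0.32 + 0.10 + 0.16] = 3 + 1.16 = 4.16.
Under uncorrelated errors the observed covariances equal the true-score covariances, so only the own-variance terms attenuate.
True-score variance = [0.58 + 0.95 + 0.80] + 1.16 = 2.33 + 1.16 = 3.49.
Reliability = 3.49 / 4.16 = 0.839.

0.839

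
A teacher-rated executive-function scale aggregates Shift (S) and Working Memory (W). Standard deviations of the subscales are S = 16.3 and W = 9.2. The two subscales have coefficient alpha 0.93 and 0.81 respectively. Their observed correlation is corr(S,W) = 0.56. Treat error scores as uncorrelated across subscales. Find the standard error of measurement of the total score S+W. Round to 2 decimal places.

Var(total) = 350.33 + 167.955 = 518.285.
True-score variance = 315.65 + 167.955 = 483.605, so reliability = 0.9331.
Error variance = 518.285 − 483.605 = 34.6799; SEM = √34.6799 = 5.89.

5.89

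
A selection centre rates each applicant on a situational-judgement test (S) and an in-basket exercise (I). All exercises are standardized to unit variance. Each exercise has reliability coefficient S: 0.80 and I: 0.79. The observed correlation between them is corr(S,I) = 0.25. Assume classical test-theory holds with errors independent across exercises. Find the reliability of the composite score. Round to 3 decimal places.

Var(S+I) = 2 + 2·[0.25] = 2 + 0.5 = 2.5.
Because errors are independent across components, Cov(Tᵢ,Tⱼ) = Cov(Xᵢ,Xⱼ); the off-diagonal part of the true-score variance is the same as above.
True-score variance = [0.80 + 0.79] + 0.5 = 1.59 + 0.5 = 2.09.
Reliability = 2.09 / 2.5 = 0.836.

0.836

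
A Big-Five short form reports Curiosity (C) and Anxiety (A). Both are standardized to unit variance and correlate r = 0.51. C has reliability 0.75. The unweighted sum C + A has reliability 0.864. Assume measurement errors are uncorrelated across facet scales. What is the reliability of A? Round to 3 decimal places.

0.839

Var(C+A) = 2 + 2·0.51 = 3.020.
True-score variance = ρ_C + ρ_A + 2·0.51, so 0.864 = (0.75 + ρ_A + 1.02) / 3.020.
ρ_A = 0.864·3.020 − 0.75 − 1.02 = 0.839.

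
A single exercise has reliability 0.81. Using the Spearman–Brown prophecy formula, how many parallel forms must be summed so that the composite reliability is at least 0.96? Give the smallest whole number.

k ≥ ρ*(1−ρ₁)/(ρ₁(1−ρ*)) = 0.96·0.19 / (0.81·0.04) = 5.630.
Smallest integer k = 6.

6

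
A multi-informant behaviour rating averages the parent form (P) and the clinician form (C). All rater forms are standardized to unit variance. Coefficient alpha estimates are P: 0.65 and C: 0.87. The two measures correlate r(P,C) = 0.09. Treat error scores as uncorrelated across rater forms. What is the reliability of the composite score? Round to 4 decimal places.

Var(P+C) = 2 + 2·[0.09] = 2 + 0.18 = 2.18.
Under uncorrelated errors the observed covariances equal the true-score covariances, so only the own-variance terms attenuate.
True-score variance = [0.65 + 0.87] + 0.18 = 1.52 + 0.18 = 1.7.
Reliability = 1.7 / 2.18 = 0.7798.

0.7798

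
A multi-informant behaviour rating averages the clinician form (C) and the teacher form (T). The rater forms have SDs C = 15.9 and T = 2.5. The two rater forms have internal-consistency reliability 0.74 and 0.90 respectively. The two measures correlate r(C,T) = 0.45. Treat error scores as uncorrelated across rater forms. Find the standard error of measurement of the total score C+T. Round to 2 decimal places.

Var(total) = 259.06 + 35.775 = 294.835.
True-score variance = 192.704 + 35.775 = 228.479, so reliability = 0.7749.
Error variance = 294.835 − 228.479 = 66.3556; SEM = √66.3556 = 8.15.

8.15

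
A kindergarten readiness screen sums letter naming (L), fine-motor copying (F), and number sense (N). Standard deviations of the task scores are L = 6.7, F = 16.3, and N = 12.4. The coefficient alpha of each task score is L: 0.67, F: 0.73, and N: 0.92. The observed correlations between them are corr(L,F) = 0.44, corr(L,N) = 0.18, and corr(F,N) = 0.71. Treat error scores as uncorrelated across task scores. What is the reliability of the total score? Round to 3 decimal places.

0.887

Var(L+F+N) = 6.7² + 16.3² + 12.4² + 2·[6.7·16.3·0.44 + 6.7·12.4·0.18 + 16.3·12.4·0.71] = 464.34 + 413.024 = 877.364.
Under uncorrelated errors the observed covariances equal the true-score covariances, so only the own-variance terms attenuate.
True-score variance = [6.7²·0.67 + 16.3²·0.73 + 12.4²·0.92] + 413.024 = 365.489 + 413.024 = 778.513.
Reliability = 778.513 / 877.364 = 0.887.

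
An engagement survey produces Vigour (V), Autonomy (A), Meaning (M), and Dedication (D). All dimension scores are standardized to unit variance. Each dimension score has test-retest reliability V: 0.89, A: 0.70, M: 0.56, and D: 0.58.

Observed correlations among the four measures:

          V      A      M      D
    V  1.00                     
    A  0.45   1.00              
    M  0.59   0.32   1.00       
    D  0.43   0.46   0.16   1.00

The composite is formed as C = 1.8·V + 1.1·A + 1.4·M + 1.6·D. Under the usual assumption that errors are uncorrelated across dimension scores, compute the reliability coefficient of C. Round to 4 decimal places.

0.8639

Var(C) = 1.8² + 1.1² + 1.4² + 1.6² + 2·[1.98·0.45 + 2.52·0.59 + 2.88·0.43 + 1.54·0.32 + 1.76·0.46 + 2.24·0.16] = 8.97 + 10.554 = 19.524.
Because errors are independent across components, Cov(Tᵢ,Tⱼ) = Cov(Xᵢ,Xⱼ); the off-diagonal part of the true-score variance is the same as above.
True-score variance = [1.8²·0.89 + 1.1²·0.70 + 1.4²·0.56 + 1.6²·0.58] + 10.554 = 6.313 + 10.554 = 16.867.
Reliability = 16.867 / 19.524 = 0.8639.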